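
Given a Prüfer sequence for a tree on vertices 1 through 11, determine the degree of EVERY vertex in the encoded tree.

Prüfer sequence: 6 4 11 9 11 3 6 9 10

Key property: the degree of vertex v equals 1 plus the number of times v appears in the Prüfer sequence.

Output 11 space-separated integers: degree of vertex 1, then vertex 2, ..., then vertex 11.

Answer: 1 1 2 2 1 3 1 1 3 2 3

Derivation:
p_1 = 6: count[6] becomes 1
p_2 = 4: count[4] becomes 1
p_3 = 11: count[11] becomes 1
p_4 = 9: count[9] becomes 1
p_5 = 11: count[11] becomes 2
p_6 = 3: count[3] becomes 1
p_7 = 6: count[6] becomes 2
p_8 = 9: count[9] becomes 2
p_9 = 10: count[10] becomes 1
Degrees (1 + count): deg[1]=1+0=1, deg[2]=1+0=1, deg[3]=1+1=2, deg[4]=1+1=2, deg[5]=1+0=1, deg[6]=1+2=3, deg[7]=1+0=1, deg[8]=1+0=1, deg[9]=1+2=3, deg[10]=1+1=2, deg[11]=1+2=3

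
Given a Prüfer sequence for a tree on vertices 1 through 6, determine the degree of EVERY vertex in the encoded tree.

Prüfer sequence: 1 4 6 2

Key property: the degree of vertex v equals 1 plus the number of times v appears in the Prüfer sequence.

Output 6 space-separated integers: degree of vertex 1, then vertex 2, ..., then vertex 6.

p_1 = 1: count[1] becomes 1
p_2 = 4: count[4] becomes 1
p_3 = 6: count[6] becomes 1
p_4 = 2: count[2] becomes 1
Degrees (1 + count): deg[1]=1+1=2, deg[2]=1+1=2, deg[3]=1+0=1, deg[4]=1+1=2, deg[5]=1+0=1, deg[6]=1+1=2

Answer: 2 2 1 2 1 2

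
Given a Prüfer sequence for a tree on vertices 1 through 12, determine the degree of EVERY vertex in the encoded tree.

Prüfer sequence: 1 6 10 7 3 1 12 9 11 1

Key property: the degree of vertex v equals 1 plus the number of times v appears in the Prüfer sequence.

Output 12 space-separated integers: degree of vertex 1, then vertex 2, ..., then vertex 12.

p_1 = 1: count[1] becomes 1
p_2 = 6: count[6] becomes 1
p_3 = 10: count[10] becomes 1
p_4 = 7: count[7] becomes 1
p_5 = 3: count[3] becomes 1
p_6 = 1: count[1] becomes 2
p_7 = 12: count[12] becomes 1
p_8 = 9: count[9] becomes 1
p_9 = 11: count[11] becomes 1
p_10 = 1: count[1] becomes 3
Degrees (1 + count): deg[1]=1+3=4, deg[2]=1+0=1, deg[3]=1+1=2, deg[4]=1+0=1, deg[5]=1+0=1, deg[6]=1+1=2, deg[7]=1+1=2, deg[8]=1+0=1, deg[9]=1+1=2, deg[10]=1+1=2, deg[11]=1+1=2, deg[12]=1+1=2

Answer: 4 1 2 1 1 2 2 1 2 2 2 2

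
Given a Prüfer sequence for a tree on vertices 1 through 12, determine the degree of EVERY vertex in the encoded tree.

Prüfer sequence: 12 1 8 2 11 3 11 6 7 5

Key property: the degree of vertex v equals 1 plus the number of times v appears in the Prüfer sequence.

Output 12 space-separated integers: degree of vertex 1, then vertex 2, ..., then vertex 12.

p_1 = 12: count[12] becomes 1
p_2 = 1: count[1] becomes 1
p_3 = 8: count[8] becomes 1
p_4 = 2: count[2] becomes 1
p_5 = 11: count[11] becomes 1
p_6 = 3: count[3] becomes 1
p_7 = 11: count[11] becomes 2
p_8 = 6: count[6] becomes 1
p_9 = 7: count[7] becomes 1
p_10 = 5: count[5] becomes 1
Degrees (1 + count): deg[1]=1+1=2, deg[2]=1+1=2, deg[3]=1+1=2, deg[4]=1+0=1, deg[5]=1+1=2, deg[6]=1+1=2, deg[7]=1+1=2, deg[8]=1+1=2, deg[9]=1+0=1, deg[10]=1+0=1, deg[11]=1+2=3, deg[12]=1+1=2

Answer: 2 2 2 1 2 2 2 2 1 1 3 2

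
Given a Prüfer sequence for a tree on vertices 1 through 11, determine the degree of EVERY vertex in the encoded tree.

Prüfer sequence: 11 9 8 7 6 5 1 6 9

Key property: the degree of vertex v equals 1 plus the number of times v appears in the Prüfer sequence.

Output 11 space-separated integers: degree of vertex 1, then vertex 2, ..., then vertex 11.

Answer: 2 1 1 1 2 3 2 2 3 1 2

Derivation:
p_1 = 11: count[11] becomes 1
p_2 = 9: count[9] becomes 1
p_3 = 8: count[8] becomes 1
p_4 = 7: count[7] becomes 1
p_5 = 6: count[6] becomes 1
p_6 = 5: count[5] becomes 1
p_7 = 1: count[1] becomes 1
p_8 = 6: count[6] becomes 2
p_9 = 9: count[9] becomes 2
Degrees (1 + count): deg[1]=1+1=2, deg[2]=1+0=1, deg[3]=1+0=1, deg[4]=1+0=1, deg[5]=1+1=2, deg[6]=1+2=3, deg[7]=1+1=2, deg[8]=1+1=2, deg[9]=1+2=3, deg[10]=1+0=1, deg[11]=1+1=2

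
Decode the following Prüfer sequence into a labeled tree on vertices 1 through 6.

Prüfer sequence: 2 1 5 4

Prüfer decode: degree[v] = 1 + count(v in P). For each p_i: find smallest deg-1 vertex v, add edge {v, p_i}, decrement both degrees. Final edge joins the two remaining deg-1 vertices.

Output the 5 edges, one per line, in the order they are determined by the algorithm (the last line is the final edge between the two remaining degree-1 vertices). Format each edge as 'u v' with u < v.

Initial degrees: {1:2, 2:2, 3:1, 4:2, 5:2, 6:1}
Step 1: smallest deg-1 vertex = 3, p_1 = 2. Add edge {2,3}. Now deg[3]=0, deg[2]=1.
Step 2: smallest deg-1 vertex = 2, p_2 = 1. Add edge {1,2}. Now deg[2]=0, deg[1]=1.
Step 3: smallest deg-1 vertex = 1, p_3 = 5. Add edge {1,5}. Now deg[1]=0, deg[5]=1.
Step 4: smallest deg-1 vertex = 5, p_4 = 4. Add edge {4,5}. Now deg[5]=0, deg[4]=1.
Final: two remaining deg-1 vertices are 4, 6. Add edge {4,6}.

Answer: 2 3
1 2
1 5
4 5
4 6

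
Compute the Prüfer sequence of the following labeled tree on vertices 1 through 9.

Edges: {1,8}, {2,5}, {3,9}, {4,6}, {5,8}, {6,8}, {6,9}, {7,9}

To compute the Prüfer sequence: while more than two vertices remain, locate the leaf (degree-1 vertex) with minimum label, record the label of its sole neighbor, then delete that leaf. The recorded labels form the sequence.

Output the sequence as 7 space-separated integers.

Answer: 8 5 9 6 8 9 6

Derivation:
Step 1: leaves = {1,2,3,4,7}. Remove smallest leaf 1, emit neighbor 8.
Step 2: leaves = {2,3,4,7}. Remove smallest leaf 2, emit neighbor 5.
Step 3: leaves = {3,4,5,7}. Remove smallest leaf 3, emit neighbor 9.
Step 4: leaves = {4,5,7}. Remove smallest leaf 4, emit neighbor 6.
Step 5: leaves = {5,7}. Remove smallest leaf 5, emit neighbor 8.
Step 6: leaves = {7,8}. Remove smallest leaf 7, emit neighbor 9.
Step 7: leaves = {8,9}. Remove smallest leaf 8, emit neighbor 6.
Done: 2 vertices remain (6, 9). Sequence = [8 5 9 6 8 9 6]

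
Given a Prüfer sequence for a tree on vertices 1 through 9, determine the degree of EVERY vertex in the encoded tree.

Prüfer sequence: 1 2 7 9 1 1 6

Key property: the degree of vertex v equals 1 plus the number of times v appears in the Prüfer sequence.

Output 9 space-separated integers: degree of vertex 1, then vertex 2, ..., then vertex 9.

p_1 = 1: count[1] becomes 1
p_2 = 2: count[2] becomes 1
p_3 = 7: count[7] becomes 1
p_4 = 9: count[9] becomes 1
p_5 = 1: count[1] becomes 2
p_6 = 1: count[1] becomes 3
p_7 = 6: count[6] becomes 1
Degrees (1 + count): deg[1]=1+3=4, deg[2]=1+1=2, deg[3]=1+0=1, deg[4]=1+0=1, deg[5]=1+0=1, deg[6]=1+1=2, deg[7]=1+1=2, deg[8]=1+0=1, deg[9]=1+1=2

Answer: 4 2 1 1 1 2 2 1 2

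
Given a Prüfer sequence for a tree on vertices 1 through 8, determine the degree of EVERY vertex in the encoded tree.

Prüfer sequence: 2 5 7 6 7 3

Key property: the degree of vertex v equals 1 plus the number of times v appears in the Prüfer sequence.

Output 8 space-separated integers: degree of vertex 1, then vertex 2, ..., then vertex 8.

p_1 = 2: count[2] becomes 1
p_2 = 5: count[5] becomes 1
p_3 = 7: count[7] becomes 1
p_4 = 6: count[6] becomes 1
p_5 = 7: count[7] becomes 2
p_6 = 3: count[3] becomes 1
Degrees (1 + count): deg[1]=1+0=1, deg[2]=1+1=2, deg[3]=1+1=2, deg[4]=1+0=1, deg[5]=1+1=2, deg[6]=1+1=2, deg[7]=1+2=3, deg[8]=1+0=1

Answer: 1 2 2 1 2 2 3 1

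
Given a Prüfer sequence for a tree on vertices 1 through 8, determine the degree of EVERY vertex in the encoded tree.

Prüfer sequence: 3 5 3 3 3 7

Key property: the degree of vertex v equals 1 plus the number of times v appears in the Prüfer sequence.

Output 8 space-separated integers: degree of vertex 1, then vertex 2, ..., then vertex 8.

p_1 = 3: count[3] becomes 1
p_2 = 5: count[5] becomes 1
p_3 = 3: count[3] becomes 2
p_4 = 3: count[3] becomes 3
p_5 = 3: count[3] becomes 4
p_6 = 7: count[7] becomes 1
Degrees (1 + count): deg[1]=1+0=1, deg[2]=1+0=1, deg[3]=1+4=5, deg[4]=1+0=1, deg[5]=1+1=2, deg[6]=1+0=1, deg[7]=1+1=2, deg[8]=1+0=1

Answer: 1 1 5 1 2 1 2 1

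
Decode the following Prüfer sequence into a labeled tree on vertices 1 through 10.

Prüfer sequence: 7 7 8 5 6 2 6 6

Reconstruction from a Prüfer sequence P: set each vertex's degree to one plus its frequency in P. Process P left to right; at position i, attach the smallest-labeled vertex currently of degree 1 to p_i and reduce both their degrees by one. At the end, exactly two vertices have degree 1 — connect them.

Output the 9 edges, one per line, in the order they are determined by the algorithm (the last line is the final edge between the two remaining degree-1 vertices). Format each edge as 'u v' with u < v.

Initial degrees: {1:1, 2:2, 3:1, 4:1, 5:2, 6:4, 7:3, 8:2, 9:1, 10:1}
Step 1: smallest deg-1 vertex = 1, p_1 = 7. Add edge {1,7}. Now deg[1]=0, deg[7]=2.
Step 2: smallest deg-1 vertex = 3, p_2 = 7. Add edge {3,7}. Now deg[3]=0, deg[7]=1.
Step 3: smallest deg-1 vertex = 4, p_3 = 8. Add edge {4,8}. Now deg[4]=0, deg[8]=1.
Step 4: smallest deg-1 vertex = 7, p_4 = 5. Add edge {5,7}. Now deg[7]=0, deg[5]=1.
Step 5: smallest deg-1 vertex = 5, p_5 = 6. Add edge {5,6}. Now deg[5]=0, deg[6]=3.
Step 6: smallest deg-1 vertex = 8, p_6 = 2. Add edge {2,8}. Now deg[8]=0, deg[2]=1.
Step 7: smallest deg-1 vertex = 2, p_7 = 6. Add edge {2,6}. Now deg[2]=0, deg[6]=2.
Step 8: smallest deg-1 vertex = 9, p_8 = 6. Add edge {6,9}. Now deg[9]=0, deg[6]=1.
Final: two remaining deg-1 vertices are 6, 10. Add edge {6,10}.

Answer: 1 7
3 7
4 8
5 7
5 6
2 8
2 6
6 9
6 10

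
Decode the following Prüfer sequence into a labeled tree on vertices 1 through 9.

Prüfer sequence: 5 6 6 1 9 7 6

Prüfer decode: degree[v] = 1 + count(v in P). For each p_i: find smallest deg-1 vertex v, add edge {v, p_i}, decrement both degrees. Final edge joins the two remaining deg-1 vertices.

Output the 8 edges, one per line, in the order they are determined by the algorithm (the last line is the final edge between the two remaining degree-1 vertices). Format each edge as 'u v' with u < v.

Initial degrees: {1:2, 2:1, 3:1, 4:1, 5:2, 6:4, 7:2, 8:1, 9:2}
Step 1: smallest deg-1 vertex = 2, p_1 = 5. Add edge {2,5}. Now deg[2]=0, deg[5]=1.
Step 2: smallest deg-1 vertex = 3, p_2 = 6. Add edge {3,6}. Now deg[3]=0, deg[6]=3.
Step 3: smallest deg-1 vertex = 4, p_3 = 6. Add edge {4,6}. Now deg[4]=0, deg[6]=2.
Step 4: smallest deg-1 vertex = 5, p_4 = 1. Add edge {1,5}. Now deg[5]=0, deg[1]=1.
Step 5: smallest deg-1 vertex = 1, p_5 = 9. Add edge {1,9}. Now deg[1]=0, deg[9]=1.
Step 6: smallest deg-1 vertex = 8, p_6 = 7. Add edge {7,8}. Now deg[8]=0, deg[7]=1.
Step 7: smallest deg-1 vertex = 7, p_7 = 6. Add edge {6,7}. Now deg[7]=0, deg[6]=1.
Final: two remaining deg-1 vertices are 6, 9. Add edge {6,9}.

Answer: 2 5
3 6
4 6
1 5
1 9
7 8
6 7
6 9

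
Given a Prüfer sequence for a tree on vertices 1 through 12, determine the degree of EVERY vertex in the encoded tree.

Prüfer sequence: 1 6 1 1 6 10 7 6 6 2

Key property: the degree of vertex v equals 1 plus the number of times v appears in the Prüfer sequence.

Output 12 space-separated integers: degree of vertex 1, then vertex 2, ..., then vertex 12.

p_1 = 1: count[1] becomes 1
p_2 = 6: count[6] becomes 1
p_3 = 1: count[1] becomes 2
p_4 = 1: count[1] becomes 3
p_5 = 6: count[6] becomes 2
p_6 = 10: count[10] becomes 1
p_7 = 7: count[7] becomes 1
p_8 = 6: count[6] becomes 3
p_9 = 6: count[6] becomes 4
p_10 = 2: count[2] becomes 1
Degrees (1 + count): deg[1]=1+3=4, deg[2]=1+1=2, deg[3]=1+0=1, deg[4]=1+0=1, deg[5]=1+0=1, deg[6]=1+4=5, deg[7]=1+1=2, deg[8]=1+0=1, deg[9]=1+0=1, deg[10]=1+1=2, deg[11]=1+0=1, deg[12]=1+0=1

Answer: 4 2 1 1 1 5 2 1 1 2 1 1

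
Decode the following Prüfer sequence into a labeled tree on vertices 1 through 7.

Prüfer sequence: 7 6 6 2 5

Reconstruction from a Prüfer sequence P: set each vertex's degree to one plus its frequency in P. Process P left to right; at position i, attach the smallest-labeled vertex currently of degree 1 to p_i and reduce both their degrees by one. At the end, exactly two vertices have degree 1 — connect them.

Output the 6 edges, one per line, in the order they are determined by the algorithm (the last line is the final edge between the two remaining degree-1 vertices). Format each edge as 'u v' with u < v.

Initial degrees: {1:1, 2:2, 3:1, 4:1, 5:2, 6:3, 7:2}
Step 1: smallest deg-1 vertex = 1, p_1 = 7. Add edge {1,7}. Now deg[1]=0, deg[7]=1.
Step 2: smallest deg-1 vertex = 3, p_2 = 6. Add edge {3,6}. Now deg[3]=0, deg[6]=2.
Step 3: smallest deg-1 vertex = 4, p_3 = 6. Add edge {4,6}. Now deg[4]=0, deg[6]=1.
Step 4: smallest deg-1 vertex = 6, p_4 = 2. Add edge {2,6}. Now deg[6]=0, deg[2]=1.
Step 5: smallest deg-1 vertex = 2, p_5 = 5. Add edge {2,5}. Now deg[2]=0, deg[5]=1.
Final: two remaining deg-1 vertices are 5, 7. Add edge {5,7}.

Answer: 1 7
3 6
4 6
2 6
2 5
5 7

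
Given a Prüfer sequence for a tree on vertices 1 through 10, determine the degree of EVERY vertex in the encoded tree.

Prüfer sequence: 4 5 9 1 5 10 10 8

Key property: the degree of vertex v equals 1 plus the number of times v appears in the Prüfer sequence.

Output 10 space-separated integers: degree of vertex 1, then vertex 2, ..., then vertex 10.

p_1 = 4: count[4] becomes 1
p_2 = 5: count[5] becomes 1
p_3 = 9: count[9] becomes 1
p_4 = 1: count[1] becomes 1
p_5 = 5: count[5] becomes 2
p_6 = 10: count[10] becomes 1
p_7 = 10: count[10] becomes 2
p_8 = 8: count[8] becomes 1
Degrees (1 + count): deg[1]=1+1=2, deg[2]=1+0=1, deg[3]=1+0=1, deg[4]=1+1=2, deg[5]=1+2=3, deg[6]=1+0=1, deg[7]=1+0=1, deg[8]=1+1=2, deg[9]=1+1=2, deg[10]=1+2=3

Answer: 2 1 1 2 3 1 1 2 2 3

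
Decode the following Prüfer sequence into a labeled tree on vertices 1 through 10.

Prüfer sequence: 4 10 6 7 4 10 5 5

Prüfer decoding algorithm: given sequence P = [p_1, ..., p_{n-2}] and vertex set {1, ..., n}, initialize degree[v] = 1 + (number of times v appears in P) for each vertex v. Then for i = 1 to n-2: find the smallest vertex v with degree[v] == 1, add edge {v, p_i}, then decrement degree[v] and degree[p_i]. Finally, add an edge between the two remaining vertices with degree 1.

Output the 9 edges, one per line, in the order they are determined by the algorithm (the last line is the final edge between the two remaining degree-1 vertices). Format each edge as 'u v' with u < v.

Initial degrees: {1:1, 2:1, 3:1, 4:3, 5:3, 6:2, 7:2, 8:1, 9:1, 10:3}
Step 1: smallest deg-1 vertex = 1, p_1 = 4. Add edge {1,4}. Now deg[1]=0, deg[4]=2.
Step 2: smallest deg-1 vertex = 2, p_2 = 10. Add edge {2,10}. Now deg[2]=0, deg[10]=2.
Step 3: smallest deg-1 vertex = 3, p_3 = 6. Add edge {3,6}. Now deg[3]=0, deg[6]=1.
Step 4: smallest deg-1 vertex = 6, p_4 = 7. Add edge {6,7}. Now deg[6]=0, deg[7]=1.
Step 5: smallest deg-1 vertex = 7, p_5 = 4. Add edge {4,7}. Now deg[7]=0, deg[4]=1.
Step 6: smallest deg-1 vertex = 4, p_6 = 10. Add edge {4,10}. Now deg[4]=0, deg[10]=1.
Step 7: smallest deg-1 vertex = 8, p_7 = 5. Add edge {5,8}. Now deg[8]=0, deg[5]=2.
Step 8: smallest deg-1 vertex = 9, p_8 = 5. Add edge {5,9}. Now deg[9]=0, deg[5]=1.
Final: two remaining deg-1 vertices are 5, 10. Add edge {5,10}.

Answer: 1 4
2 10
3 6
6 7
4 7
4 10
5 8
5 9
5 10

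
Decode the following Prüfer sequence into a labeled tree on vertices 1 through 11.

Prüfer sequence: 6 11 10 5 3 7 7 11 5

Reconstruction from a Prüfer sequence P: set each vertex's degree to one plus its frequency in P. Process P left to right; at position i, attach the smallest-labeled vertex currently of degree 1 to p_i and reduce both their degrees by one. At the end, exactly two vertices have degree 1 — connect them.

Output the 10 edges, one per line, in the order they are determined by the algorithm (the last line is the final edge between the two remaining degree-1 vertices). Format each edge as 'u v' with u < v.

Initial degrees: {1:1, 2:1, 3:2, 4:1, 5:3, 6:2, 7:3, 8:1, 9:1, 10:2, 11:3}
Step 1: smallest deg-1 vertex = 1, p_1 = 6. Add edge {1,6}. Now deg[1]=0, deg[6]=1.
Step 2: smallest deg-1 vertex = 2, p_2 = 11. Add edge {2,11}. Now deg[2]=0, deg[11]=2.
Step 3: smallest deg-1 vertex = 4, p_3 = 10. Add edge {4,10}. Now deg[4]=0, deg[10]=1.
Step 4: smallest deg-1 vertex = 6, p_4 = 5. Add edge {5,6}. Now deg[6]=0, deg[5]=2.
Step 5: smallest deg-1 vertex = 8, p_5 = 3. Add edge {3,8}. Now deg[8]=0, deg[3]=1.
Step 6: smallest deg-1 vertex = 3, p_6 = 7. Add edge {3,7}. Now deg[3]=0, deg[7]=2.
Step 7: smallest deg-1 vertex = 9, p_7 = 7. Add edge {7,9}. Now deg[9]=0, deg[7]=1.
Step 8: smallest deg-1 vertex = 7, p_8 = 11. Add edge {7,11}. Now deg[7]=0, deg[11]=1.
Step 9: smallest deg-1 vertex = 10, p_9 = 5. Add edge {5,10}. Now deg[10]=0, deg[5]=1.
Final: two remaining deg-1 vertices are 5, 11. Add edge {5,11}.

Answer: 1 6
2 11
4 10
5 6
3 8
3 7
7 9
7 11
5 10
5 11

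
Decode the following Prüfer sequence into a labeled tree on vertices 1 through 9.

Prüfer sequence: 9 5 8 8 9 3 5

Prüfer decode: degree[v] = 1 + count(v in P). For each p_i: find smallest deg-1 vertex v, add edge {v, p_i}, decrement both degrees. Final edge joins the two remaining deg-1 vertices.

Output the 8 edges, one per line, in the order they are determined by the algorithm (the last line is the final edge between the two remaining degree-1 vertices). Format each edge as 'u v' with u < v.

Answer: 1 9
2 5
4 8
6 8
7 9
3 8
3 5
5 9

Derivation:
Initial degrees: {1:1, 2:1, 3:2, 4:1, 5:3, 6:1, 7:1, 8:3, 9:3}
Step 1: smallest deg-1 vertex = 1, p_1 = 9. Add edge {1,9}. Now deg[1]=0, deg[9]=2.
Step 2: smallest deg-1 vertex = 2, p_2 = 5. Add edge {2,5}. Now deg[2]=0, deg[5]=2.
Step 3: smallest deg-1 vertex = 4, p_3 = 8. Add edge {4,8}. Now deg[4]=0, deg[8]=2.
Step 4: smallest deg-1 vertex = 6, p_4 = 8. Add edge {6,8}. Now deg[6]=0, deg[8]=1.
Step 5: smallest deg-1 vertex = 7, p_5 = 9. Add edge {7,9}. Now deg[7]=0, deg[9]=1.
Step 6: smallest deg-1 vertex = 8, p_6 = 3. Add edge {3,8}. Now deg[8]=0, deg[3]=1.
Step 7: smallest deg-1 vertex = 3, p_7 = 5. Add edge {3,5}. Now deg[3]=0, deg[5]=1.
Final: two remaining deg-1 vertices are 5, 9. Add edge {5,9}.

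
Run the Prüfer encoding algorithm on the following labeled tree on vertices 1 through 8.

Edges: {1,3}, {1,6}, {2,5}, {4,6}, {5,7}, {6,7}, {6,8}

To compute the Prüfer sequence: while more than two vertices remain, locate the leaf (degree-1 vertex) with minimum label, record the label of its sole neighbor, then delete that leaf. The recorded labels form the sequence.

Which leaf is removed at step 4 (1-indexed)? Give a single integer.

Step 1: current leaves = {2,3,4,8}. Remove leaf 2 (neighbor: 5).
Step 2: current leaves = {3,4,5,8}. Remove leaf 3 (neighbor: 1).
Step 3: current leaves = {1,4,5,8}. Remove leaf 1 (neighbor: 6).
Step 4: current leaves = {4,5,8}. Remove leaf 4 (neighbor: 6).

Answer: 4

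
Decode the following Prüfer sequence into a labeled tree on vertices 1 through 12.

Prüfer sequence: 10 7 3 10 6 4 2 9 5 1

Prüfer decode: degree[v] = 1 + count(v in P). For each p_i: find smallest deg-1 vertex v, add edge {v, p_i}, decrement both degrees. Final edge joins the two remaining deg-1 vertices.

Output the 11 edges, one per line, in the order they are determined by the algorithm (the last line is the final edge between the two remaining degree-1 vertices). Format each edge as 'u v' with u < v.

Initial degrees: {1:2, 2:2, 3:2, 4:2, 5:2, 6:2, 7:2, 8:1, 9:2, 10:3, 11:1, 12:1}
Step 1: smallest deg-1 vertex = 8, p_1 = 10. Add edge {8,10}. Now deg[8]=0, deg[10]=2.
Step 2: smallest deg-1 vertex = 11, p_2 = 7. Add edge {7,11}. Now deg[11]=0, deg[7]=1.
Step 3: smallest deg-1 vertex = 7, p_3 = 3. Add edge {3,7}. Now deg[7]=0, deg[3]=1.
Step 4: smallest deg-1 vertex = 3, p_4 = 10. Add edge {3,10}. Now deg[3]=0, deg[10]=1.
Step 5: smallest deg-1 vertex = 10, p_5 = 6. Add edge {6,10}. Now deg[10]=0, deg[6]=1.
Step 6: smallest deg-1 vertex = 6, p_6 = 4. Add edge {4,6}. Now deg[6]=0, deg[4]=1.
Step 7: smallest deg-1 vertex = 4, p_7 = 2. Add edge {2,4}. Now deg[4]=0, deg[2]=1.
Step 8: smallest deg-1 vertex = 2, p_8 = 9. Add edge {2,9}. Now deg[2]=0, deg[9]=1.
Step 9: smallest deg-1 vertex = 9, p_9 = 5. Add edge {5,9}. Now deg[9]=0, deg[5]=1.
Step 10: smallest deg-1 vertex = 5, p_10 = 1. Add edge {1,5}. Now deg[5]=0, deg[1]=1.
Final: two remaining deg-1 vertices are 1, 12. Add edge {1,12}.

Answer: 8 10
7 11
3 7
3 10
6 10
4 6
2 4
2 9
5 9
1 5
1 12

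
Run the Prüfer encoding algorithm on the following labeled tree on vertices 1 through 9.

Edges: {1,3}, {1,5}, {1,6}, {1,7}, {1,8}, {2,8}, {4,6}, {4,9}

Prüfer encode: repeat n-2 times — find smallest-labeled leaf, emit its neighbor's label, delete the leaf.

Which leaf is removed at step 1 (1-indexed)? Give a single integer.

Answer: 2

Derivation:
Step 1: current leaves = {2,3,5,7,9}. Remove leaf 2 (neighbor: 8).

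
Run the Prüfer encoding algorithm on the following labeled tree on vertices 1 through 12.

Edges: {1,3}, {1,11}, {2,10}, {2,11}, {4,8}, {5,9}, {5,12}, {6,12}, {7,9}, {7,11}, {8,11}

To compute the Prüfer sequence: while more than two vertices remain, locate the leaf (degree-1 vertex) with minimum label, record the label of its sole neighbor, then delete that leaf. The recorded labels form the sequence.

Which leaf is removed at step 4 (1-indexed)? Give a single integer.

Step 1: current leaves = {3,4,6,10}. Remove leaf 3 (neighbor: 1).
Step 2: current leaves = {1,4,6,10}. Remove leaf 1 (neighbor: 11).
Step 3: current leaves = {4,6,10}. Remove leaf 4 (neighbor: 8).
Step 4: current leaves = {6,8,10}. Remove leaf 6 (neighbor: 12).

Answer: 6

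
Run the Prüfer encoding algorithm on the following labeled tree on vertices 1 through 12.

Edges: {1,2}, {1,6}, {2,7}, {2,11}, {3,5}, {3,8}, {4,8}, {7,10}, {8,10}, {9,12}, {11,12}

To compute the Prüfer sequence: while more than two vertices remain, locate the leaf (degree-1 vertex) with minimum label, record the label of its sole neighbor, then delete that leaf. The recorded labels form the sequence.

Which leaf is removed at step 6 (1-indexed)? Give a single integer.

Step 1: current leaves = {4,5,6,9}. Remove leaf 4 (neighbor: 8).
Step 2: current leaves = {5,6,9}. Remove leaf 5 (neighbor: 3).
Step 3: current leaves = {3,6,9}. Remove leaf 3 (neighbor: 8).
Step 4: current leaves = {6,8,9}. Remove leaf 6 (neighbor: 1).
Step 5: current leaves = {1,8,9}. Remove leaf 1 (neighbor: 2).
Step 6: current leaves = {8,9}. Remove leaf 8 (neighbor: 10).

Answer: 8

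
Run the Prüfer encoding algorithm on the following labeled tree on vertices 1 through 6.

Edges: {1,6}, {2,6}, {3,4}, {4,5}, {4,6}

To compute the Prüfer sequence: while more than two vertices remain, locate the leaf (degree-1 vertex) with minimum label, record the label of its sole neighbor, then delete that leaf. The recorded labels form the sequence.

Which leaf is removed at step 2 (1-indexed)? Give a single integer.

Step 1: current leaves = {1,2,3,5}. Remove leaf 1 (neighbor: 6).
Step 2: current leaves = {2,3,5}. Remove leaf 2 (neighbor: 6).

Answer: 2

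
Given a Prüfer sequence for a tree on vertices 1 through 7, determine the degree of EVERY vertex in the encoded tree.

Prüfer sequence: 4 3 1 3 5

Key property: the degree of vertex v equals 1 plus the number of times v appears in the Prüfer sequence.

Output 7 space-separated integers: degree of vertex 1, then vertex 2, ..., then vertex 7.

Answer: 2 1 3 2 2 1 1

Derivation:
p_1 = 4: count[4] becomes 1
p_2 = 3: count[3] becomes 1
p_3 = 1: count[1] becomes 1
p_4 = 3: count[3] becomes 2
p_5 = 5: count[5] becomes 1
Degrees (1 + count): deg[1]=1+1=2, deg[2]=1+0=1, deg[3]=1+2=3, deg[4]=1+1=2, deg[5]=1+1=2, deg[6]=1+0=1, deg[7]=1+0=1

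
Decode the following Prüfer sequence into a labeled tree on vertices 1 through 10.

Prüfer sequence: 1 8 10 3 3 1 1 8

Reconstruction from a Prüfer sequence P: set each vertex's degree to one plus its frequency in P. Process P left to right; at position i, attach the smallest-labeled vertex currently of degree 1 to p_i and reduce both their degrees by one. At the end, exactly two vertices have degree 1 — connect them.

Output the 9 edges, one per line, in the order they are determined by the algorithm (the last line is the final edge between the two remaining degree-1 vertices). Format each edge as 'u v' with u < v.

Initial degrees: {1:4, 2:1, 3:3, 4:1, 5:1, 6:1, 7:1, 8:3, 9:1, 10:2}
Step 1: smallest deg-1 vertex = 2, p_1 = 1. Add edge {1,2}. Now deg[2]=0, deg[1]=3.
Step 2: smallest deg-1 vertex = 4, p_2 = 8. Add edge {4,8}. Now deg[4]=0, deg[8]=2.
Step 3: smallest deg-1 vertex = 5, p_3 = 10. Add edge {5,10}. Now deg[5]=0, deg[10]=1.
Step 4: smallest deg-1 vertex = 6, p_4 = 3. Add edge {3,6}. Now deg[6]=0, deg[3]=2.
Step 5: smallest deg-1 vertex = 7, p_5 = 3. Add edge {3,7}. Now deg[7]=0, deg[3]=1.
Step 6: smallest deg-1 vertex = 3, p_6 = 1. Add edge {1,3}. Now deg[3]=0, deg[1]=2.
Step 7: smallest deg-1 vertex = 9, p_7 = 1. Add edge {1,9}. Now deg[9]=0, deg[1]=1.
Step 8: smallest deg-1 vertex = 1, p_8 = 8. Add edge {1,8}. Now deg[1]=0, deg[8]=1.
Final: two remaining deg-1 vertices are 8, 10. Add edge {8,10}.

Answer: 1 2
4 8
5 10
3 6
3 7
1 3
1 9
1 8
8 10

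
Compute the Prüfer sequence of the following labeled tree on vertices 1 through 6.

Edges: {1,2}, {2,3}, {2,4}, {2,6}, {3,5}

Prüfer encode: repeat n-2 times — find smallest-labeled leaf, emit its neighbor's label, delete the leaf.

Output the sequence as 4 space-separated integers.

Answer: 2 2 3 2

Derivation:
Step 1: leaves = {1,4,5,6}. Remove smallest leaf 1, emit neighbor 2.
Step 2: leaves = {4,5,6}. Remove smallest leaf 4, emit neighbor 2.
Step 3: leaves = {5,6}. Remove smallest leaf 5, emit neighbor 3.
Step 4: leaves = {3,6}. Remove smallest leaf 3, emit neighbor 2.
Done: 2 vertices remain (2, 6). Sequence = [2 2 3 2]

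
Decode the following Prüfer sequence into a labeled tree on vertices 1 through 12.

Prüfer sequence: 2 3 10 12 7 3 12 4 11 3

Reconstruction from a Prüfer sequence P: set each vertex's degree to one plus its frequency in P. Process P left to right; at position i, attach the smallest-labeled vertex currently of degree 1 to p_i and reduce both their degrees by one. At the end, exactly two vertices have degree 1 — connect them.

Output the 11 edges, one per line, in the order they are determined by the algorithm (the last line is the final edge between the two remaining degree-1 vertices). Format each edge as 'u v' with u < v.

Initial degrees: {1:1, 2:2, 3:4, 4:2, 5:1, 6:1, 7:2, 8:1, 9:1, 10:2, 11:2, 12:3}
Step 1: smallest deg-1 vertex = 1, p_1 = 2. Add edge {1,2}. Now deg[1]=0, deg[2]=1.
Step 2: smallest deg-1 vertex = 2, p_2 = 3. Add edge {2,3}. Now deg[2]=0, deg[3]=3.
Step 3: smallest deg-1 vertex = 5, p_3 = 10. Add edge {5,10}. Now deg[5]=0, deg[10]=1.
Step 4: smallest deg-1 vertex = 6, p_4 = 12. Add edge {6,12}. Now deg[6]=0, deg[12]=2.
Step 5: smallest deg-1 vertex = 8, p_5 = 7. Add edge {7,8}. Now deg[8]=0, deg[7]=1.
Step 6: smallest deg-1 vertex = 7, p_6 = 3. Add edge {3,7}. Now deg[7]=0, deg[3]=2.
Step 7: smallest deg-1 vertex = 9, p_7 = 12. Add edge {9,12}. Now deg[9]=0, deg[12]=1.
Step 8: smallest deg-1 vertex = 10, p_8 = 4. Add edge {4,10}. Now deg[10]=0, deg[4]=1.
Step 9: smallest deg-1 vertex = 4, p_9 = 11. Add edge {4,11}. Now deg[4]=0, deg[11]=1.
Step 10: smallest deg-1 vertex = 11, p_10 = 3. Add edge {3,11}. Now deg[11]=0, deg[3]=1.
Final: two remaining deg-1 vertices are 3, 12. Add edge {3,12}.

Answer: 1 2
2 3
5 10
6 12
7 8
3 7
9 12
4 10
4 11
3 11
3 12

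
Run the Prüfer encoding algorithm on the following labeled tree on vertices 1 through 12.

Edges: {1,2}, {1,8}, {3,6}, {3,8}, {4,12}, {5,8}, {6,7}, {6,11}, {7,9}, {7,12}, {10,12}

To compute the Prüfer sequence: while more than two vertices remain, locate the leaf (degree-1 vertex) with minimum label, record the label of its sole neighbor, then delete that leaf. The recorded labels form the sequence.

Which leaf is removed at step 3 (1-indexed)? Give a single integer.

Step 1: current leaves = {2,4,5,9,10,11}. Remove leaf 2 (neighbor: 1).
Step 2: current leaves = {1,4,5,9,10,11}. Remove leaf 1 (neighbor: 8).
Step 3: current leaves = {4,5,9,10,11}. Remove leaf 4 (neighbor: 12).

Answer: 4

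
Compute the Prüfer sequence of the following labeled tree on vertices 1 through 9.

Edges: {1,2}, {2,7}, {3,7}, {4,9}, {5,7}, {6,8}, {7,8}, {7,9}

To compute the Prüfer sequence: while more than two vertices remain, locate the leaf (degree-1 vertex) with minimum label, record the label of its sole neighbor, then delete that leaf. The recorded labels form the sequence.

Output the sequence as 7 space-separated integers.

Step 1: leaves = {1,3,4,5,6}. Remove smallest leaf 1, emit neighbor 2.
Step 2: leaves = {2,3,4,5,6}. Remove smallest leaf 2, emit neighbor 7.
Step 3: leaves = {3,4,5,6}. Remove smallest leaf 3, emit neighbor 7.
Step 4: leaves = {4,5,6}. Remove smallest leaf 4, emit neighbor 9.
Step 5: leaves = {5,6,9}. Remove smallest leaf 5, emit neighbor 7.
Step 6: leaves = {6,9}. Remove smallest leaf 6, emit neighbor 8.
Step 7: leaves = {8,9}. Remove smallest leaf 8, emit neighbor 7.
Done: 2 vertices remain (7, 9). Sequence = [2 7 7 9 7 8 7]

Answer: 2 7 7 9 7 8 7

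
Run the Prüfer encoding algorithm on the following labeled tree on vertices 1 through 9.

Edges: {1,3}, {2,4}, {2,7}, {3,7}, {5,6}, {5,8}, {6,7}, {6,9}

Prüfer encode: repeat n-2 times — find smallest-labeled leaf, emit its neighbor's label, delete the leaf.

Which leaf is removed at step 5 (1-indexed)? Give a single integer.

Step 1: current leaves = {1,4,8,9}. Remove leaf 1 (neighbor: 3).
Step 2: current leaves = {3,4,8,9}. Remove leaf 3 (neighbor: 7).
Step 3: current leaves = {4,8,9}. Remove leaf 4 (neighbor: 2).
Step 4: current leaves = {2,8,9}. Remove leaf 2 (neighbor: 7).
Step 5: current leaves = {7,8,9}. Remove leaf 7 (neighbor: 6).

Answer: 7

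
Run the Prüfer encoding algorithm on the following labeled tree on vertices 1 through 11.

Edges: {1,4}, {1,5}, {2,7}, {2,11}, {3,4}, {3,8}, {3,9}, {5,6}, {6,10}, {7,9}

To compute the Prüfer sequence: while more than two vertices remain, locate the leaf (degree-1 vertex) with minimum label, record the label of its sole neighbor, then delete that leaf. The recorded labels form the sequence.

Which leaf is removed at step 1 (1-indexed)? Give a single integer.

Answer: 8

Derivation:
Step 1: current leaves = {8,10,11}. Remove leaf 8 (neighbor: 3).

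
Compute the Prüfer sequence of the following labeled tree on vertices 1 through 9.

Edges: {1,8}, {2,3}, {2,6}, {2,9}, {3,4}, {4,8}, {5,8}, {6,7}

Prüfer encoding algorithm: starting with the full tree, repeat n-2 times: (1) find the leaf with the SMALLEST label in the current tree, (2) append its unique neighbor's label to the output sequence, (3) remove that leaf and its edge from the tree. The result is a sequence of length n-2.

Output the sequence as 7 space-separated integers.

Answer: 8 8 6 2 4 3 2

Derivation:
Step 1: leaves = {1,5,7,9}. Remove smallest leaf 1, emit neighbor 8.
Step 2: leaves = {5,7,9}. Remove smallest leaf 5, emit neighbor 8.
Step 3: leaves = {7,8,9}. Remove smallest leaf 7, emit neighbor 6.
Step 4: leaves = {6,8,9}. Remove smallest leaf 6, emit neighbor 2.
Step 5: leaves = {8,9}. Remove smallest leaf 8, emit neighbor 4.
Step 6: leaves = {4,9}. Remove smallest leaf 4, emit neighbor 3.
Step 7: leaves = {3,9}. Remove smallest leaf 3, emit neighbor 2.
Done: 2 vertices remain (2, 9). Sequence = [8 8 6 2 4 3 2]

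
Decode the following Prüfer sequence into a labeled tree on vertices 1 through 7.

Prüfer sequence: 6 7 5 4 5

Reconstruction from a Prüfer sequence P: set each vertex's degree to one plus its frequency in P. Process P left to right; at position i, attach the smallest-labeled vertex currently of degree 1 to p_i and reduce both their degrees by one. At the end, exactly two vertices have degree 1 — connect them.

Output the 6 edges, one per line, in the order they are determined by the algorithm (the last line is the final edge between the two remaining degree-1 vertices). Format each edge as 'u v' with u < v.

Initial degrees: {1:1, 2:1, 3:1, 4:2, 5:3, 6:2, 7:2}
Step 1: smallest deg-1 vertex = 1, p_1 = 6. Add edge {1,6}. Now deg[1]=0, deg[6]=1.
Step 2: smallest deg-1 vertex = 2, p_2 = 7. Add edge {2,7}. Now deg[2]=0, deg[7]=1.
Step 3: smallest deg-1 vertex = 3, p_3 = 5. Add edge {3,5}. Now deg[3]=0, deg[5]=2.
Step 4: smallest deg-1 vertex = 6, p_4 = 4. Add edge {4,6}. Now deg[6]=0, deg[4]=1.
Step 5: smallest deg-1 vertex = 4, p_5 = 5. Add edge {4,5}. Now deg[4]=0, deg[5]=1.
Final: two remaining deg-1 vertices are 5, 7. Add edge {5,7}.

Answer: 1 6
2 7
3 5
4 6
4 5
5 7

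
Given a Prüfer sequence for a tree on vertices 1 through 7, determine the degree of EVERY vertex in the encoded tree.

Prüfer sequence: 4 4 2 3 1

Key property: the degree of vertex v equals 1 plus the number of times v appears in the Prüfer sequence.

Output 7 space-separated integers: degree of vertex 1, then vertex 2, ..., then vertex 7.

Answer: 2 2 2 3 1 1 1

Derivation:
p_1 = 4: count[4] becomes 1
p_2 = 4: count[4] becomes 2
p_3 = 2: count[2] becomes 1
p_4 = 3: count[3] becomes 1
p_5 = 1: count[1] becomes 1
Degrees (1 + count): deg[1]=1+1=2, deg[2]=1+1=2, deg[3]=1+1=2, deg[4]=1+2=3, deg[5]=1+0=1, deg[6]=1+0=1, deg[7]=1+0=1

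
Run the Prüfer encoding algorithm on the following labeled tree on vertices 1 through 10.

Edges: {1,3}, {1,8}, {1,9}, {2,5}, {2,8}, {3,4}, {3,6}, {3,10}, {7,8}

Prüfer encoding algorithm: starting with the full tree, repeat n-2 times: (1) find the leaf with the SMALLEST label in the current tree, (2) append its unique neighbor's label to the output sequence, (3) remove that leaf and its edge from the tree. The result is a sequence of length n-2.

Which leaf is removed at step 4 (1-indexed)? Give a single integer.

Step 1: current leaves = {4,5,6,7,9,10}. Remove leaf 4 (neighbor: 3).
Step 2: current leaves = {5,6,7,9,10}. Remove leaf 5 (neighbor: 2).
Step 3: current leaves = {2,6,7,9,10}. Remove leaf 2 (neighbor: 8).
Step 4: current leaves = {6,7,9,10}. Remove leaf 6 (neighbor: 3).

Answer: 6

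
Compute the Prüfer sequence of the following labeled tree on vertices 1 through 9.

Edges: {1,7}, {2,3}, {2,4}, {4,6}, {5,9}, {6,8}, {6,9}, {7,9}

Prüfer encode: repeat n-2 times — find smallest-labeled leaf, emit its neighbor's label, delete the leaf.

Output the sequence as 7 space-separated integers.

Answer: 7 2 4 6 9 9 6

Derivation:
Step 1: leaves = {1,3,5,8}. Remove smallest leaf 1, emit neighbor 7.
Step 2: leaves = {3,5,7,8}. Remove smallest leaf 3, emit neighbor 2.
Step 3: leaves = {2,5,7,8}. Remove smallest leaf 2, emit neighbor 4.
Step 4: leaves = {4,5,7,8}. Remove smallest leaf 4, emit neighbor 6.
Step 5: leaves = {5,7,8}. Remove smallest leaf 5, emit neighbor 9.
Step 6: leaves = {7,8}. Remove smallest leaf 7, emit neighbor 9.
Step 7: leaves = {8,9}. Remove smallest leaf 8, emit neighbor 6.
Done: 2 vertices remain (6, 9). Sequence = [7 2 4 6 9 9 6]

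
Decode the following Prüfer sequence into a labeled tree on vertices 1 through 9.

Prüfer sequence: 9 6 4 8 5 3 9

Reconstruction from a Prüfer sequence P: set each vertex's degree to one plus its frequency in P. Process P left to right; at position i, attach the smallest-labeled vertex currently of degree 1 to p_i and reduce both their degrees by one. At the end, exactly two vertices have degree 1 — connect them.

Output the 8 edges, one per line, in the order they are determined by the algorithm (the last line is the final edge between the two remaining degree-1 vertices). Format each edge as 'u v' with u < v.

Initial degrees: {1:1, 2:1, 3:2, 4:2, 5:2, 6:2, 7:1, 8:2, 9:3}
Step 1: smallest deg-1 vertex = 1, p_1 = 9. Add edge {1,9}. Now deg[1]=0, deg[9]=2.
Step 2: smallest deg-1 vertex = 2, p_2 = 6. Add edge {2,6}. Now deg[2]=0, deg[6]=1.
Step 3: smallest deg-1 vertex = 6, p_3 = 4. Add edge {4,6}. Now deg[6]=0, deg[4]=1.
Step 4: smallest deg-1 vertex = 4, p_4 = 8. Add edge {4,8}. Now deg[4]=0, deg[8]=1.
Step 5: smallest deg-1 vertex = 7, p_5 = 5. Add edge {5,7}. Now deg[7]=0, deg[5]=1.
Step 6: smallest deg-1 vertex = 5, p_6 = 3. Add edge {3,5}. Now deg[5]=0, deg[3]=1.
Step 7: smallest deg-1 vertex = 3, p_7 = 9. Add edge {3,9}. Now deg[3]=0, deg[9]=1.
Final: two remaining deg-1 vertices are 8, 9. Add edge {8,9}.

Answer: 1 9
2 6
4 6
4 8
5 7
3 5
3 9
8 9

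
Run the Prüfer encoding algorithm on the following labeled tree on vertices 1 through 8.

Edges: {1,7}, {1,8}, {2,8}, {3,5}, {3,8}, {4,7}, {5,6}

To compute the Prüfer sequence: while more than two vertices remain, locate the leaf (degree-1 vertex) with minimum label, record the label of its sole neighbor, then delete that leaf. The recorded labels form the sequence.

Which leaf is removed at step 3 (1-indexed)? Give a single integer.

Answer: 6

Derivation:
Step 1: current leaves = {2,4,6}. Remove leaf 2 (neighbor: 8).
Step 2: current leaves = {4,6}. Remove leaf 4 (neighbor: 7).
Step 3: current leaves = {6,7}. Remove leaf 6 (neighbor: 5).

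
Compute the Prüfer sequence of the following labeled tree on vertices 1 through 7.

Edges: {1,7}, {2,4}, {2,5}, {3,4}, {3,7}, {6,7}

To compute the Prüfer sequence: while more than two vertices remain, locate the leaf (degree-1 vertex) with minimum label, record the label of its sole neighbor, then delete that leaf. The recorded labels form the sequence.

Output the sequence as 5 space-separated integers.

Step 1: leaves = {1,5,6}. Remove smallest leaf 1, emit neighbor 7.
Step 2: leaves = {5,6}. Remove smallest leaf 5, emit neighbor 2.
Step 3: leaves = {2,6}. Remove smallest leaf 2, emit neighbor 4.
Step 4: leaves = {4,6}. Remove smallest leaf 4, emit neighbor 3.
Step 5: leaves = {3,6}. Remove smallest leaf 3, emit neighbor 7.
Done: 2 vertices remain (6, 7). Sequence = [7 2 4 3 7]

Answer: 7 2 4 3 7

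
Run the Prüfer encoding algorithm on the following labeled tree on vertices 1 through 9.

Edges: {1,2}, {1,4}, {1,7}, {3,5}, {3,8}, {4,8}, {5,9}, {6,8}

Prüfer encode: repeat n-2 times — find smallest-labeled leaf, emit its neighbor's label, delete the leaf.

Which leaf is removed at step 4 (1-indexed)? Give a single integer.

Step 1: current leaves = {2,6,7,9}. Remove leaf 2 (neighbor: 1).
Step 2: current leaves = {6,7,9}. Remove leaf 6 (neighbor: 8).
Step 3: current leaves = {7,9}. Remove leaf 7 (neighbor: 1).
Step 4: current leaves = {1,9}. Remove leaf 1 (neighbor: 4).

Answer: 1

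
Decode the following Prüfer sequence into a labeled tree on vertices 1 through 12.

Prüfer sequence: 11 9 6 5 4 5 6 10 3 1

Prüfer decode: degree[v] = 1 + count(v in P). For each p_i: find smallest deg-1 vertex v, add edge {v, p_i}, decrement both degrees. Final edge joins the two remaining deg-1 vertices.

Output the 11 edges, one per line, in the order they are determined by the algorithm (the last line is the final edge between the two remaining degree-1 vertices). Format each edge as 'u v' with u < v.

Initial degrees: {1:2, 2:1, 3:2, 4:2, 5:3, 6:3, 7:1, 8:1, 9:2, 10:2, 11:2, 12:1}
Step 1: smallest deg-1 vertex = 2, p_1 = 11. Add edge {2,11}. Now deg[2]=0, deg[11]=1.
Step 2: smallest deg-1 vertex = 7, p_2 = 9. Add edge {7,9}. Now deg[7]=0, deg[9]=1.
Step 3: smallest deg-1 vertex = 8, p_3 = 6. Add edge {6,8}. Now deg[8]=0, deg[6]=2.
Step 4: smallest deg-1 vertex = 9, p_4 = 5. Add edge {5,9}. Now deg[9]=0, deg[5]=2.
Step 5: smallest deg-1 vertex = 11, p_5 = 4. Add edge {4,11}. Now deg[11]=0, deg[4]=1.
Step 6: smallest deg-1 vertex = 4, p_6 = 5. Add edge {4,5}. Now deg[4]=0, deg[5]=1.
Step 7: smallest deg-1 vertex = 5, p_7 = 6. Add edge {5,6}. Now deg[5]=0, deg[6]=1.
Step 8: smallest deg-1 vertex = 6, p_8 = 10. Add edge {6,10}. Now deg[6]=0, deg[10]=1.
Step 9: smallest deg-1 vertex = 10, p_9 = 3. Add edge {3,10}. Now deg[10]=0, deg[3]=1.
Step 10: smallest deg-1 vertex = 3, p_10 = 1. Add edge {1,3}. Now deg[3]=0, deg[1]=1.
Final: two remaining deg-1 vertices are 1, 12. Add edge {1,12}.

Answer: 2 11
7 9
6 8
5 9
4 11
4 5
5 6
6 10
3 10
1 3
1 12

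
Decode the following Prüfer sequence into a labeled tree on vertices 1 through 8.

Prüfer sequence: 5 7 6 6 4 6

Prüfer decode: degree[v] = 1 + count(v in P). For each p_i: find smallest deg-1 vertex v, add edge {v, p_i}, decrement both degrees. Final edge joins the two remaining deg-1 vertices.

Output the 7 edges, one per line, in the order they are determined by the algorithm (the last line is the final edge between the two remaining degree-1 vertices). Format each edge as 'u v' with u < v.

Answer: 1 5
2 7
3 6
5 6
4 7
4 6
6 8

Derivation:
Initial degrees: {1:1, 2:1, 3:1, 4:2, 5:2, 6:4, 7:2, 8:1}
Step 1: smallest deg-1 vertex = 1, p_1 = 5. Add edge {1,5}. Now deg[1]=0, deg[5]=1.
Step 2: smallest deg-1 vertex = 2, p_2 = 7. Add edge {2,7}. Now deg[2]=0, deg[7]=1.
Step 3: smallest deg-1 vertex = 3, p_3 = 6. Add edge {3,6}. Now deg[3]=0, deg[6]=3.
Step 4: smallest deg-1 vertex = 5, p_4 = 6. Add edge {5,6}. Now deg[5]=0, deg[6]=2.
Step 5: smallest deg-1 vertex = 7, p_5 = 4. Add edge {4,7}. Now deg[7]=0, deg[4]=1.
Step 6: smallest deg-1 vertex = 4, p_6 = 6. Add edge {4,6}. Now deg[4]=0, deg[6]=1.
Final: two remaining deg-1 vertices are 6, 8. Add edge {6,8}.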